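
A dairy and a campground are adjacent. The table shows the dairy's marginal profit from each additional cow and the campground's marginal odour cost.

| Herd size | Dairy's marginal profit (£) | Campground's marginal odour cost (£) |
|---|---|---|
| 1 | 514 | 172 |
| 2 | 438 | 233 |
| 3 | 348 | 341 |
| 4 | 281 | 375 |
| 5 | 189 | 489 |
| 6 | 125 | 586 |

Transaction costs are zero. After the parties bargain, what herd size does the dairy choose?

Bargaining reaches the level where marginal profit last exceeds marginal odour cost.
That holds through level 3 (348 ≥ 341) but not at 4 (281 < 375).

3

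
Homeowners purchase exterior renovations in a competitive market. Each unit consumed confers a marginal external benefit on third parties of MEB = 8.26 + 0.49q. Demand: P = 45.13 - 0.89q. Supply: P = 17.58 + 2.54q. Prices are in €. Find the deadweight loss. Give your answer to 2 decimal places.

Market equilibrium (private): 17.58 + 2.54q = 45.13 - 0.89q → q_m = 8.0321.
Social marginal benefit = demand + MEB = 53.39 - 0.40q.
Set SMB = MC: 53.39 - 0.40q = 17.58 + 2.54q → q* = 12.1803.
The welfare-loss triangle has base |q_m − q*| and height MEB(q_m) (the vertical gap between SMB and MC is zero at q* and MEB at q_m).
DWL = ½ × 4.1482 × 12.1957 = 25.2951.

DWL = €25.30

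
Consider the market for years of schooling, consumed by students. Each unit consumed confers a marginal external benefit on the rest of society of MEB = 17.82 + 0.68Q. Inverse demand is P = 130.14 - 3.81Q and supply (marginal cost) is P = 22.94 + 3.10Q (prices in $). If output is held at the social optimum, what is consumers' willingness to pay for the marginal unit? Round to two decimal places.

Social marginal benefit = demand + MEB = 147.96 - 3.13Q.
Set SMB = MC: 147.96 - 3.13Q = 22.94 + 3.10Q → Q* = 20.0674.
Consumer price on the demand curve at Q*: 130.14 − 3.81×20.0674 = 53.6832.

P = $53.68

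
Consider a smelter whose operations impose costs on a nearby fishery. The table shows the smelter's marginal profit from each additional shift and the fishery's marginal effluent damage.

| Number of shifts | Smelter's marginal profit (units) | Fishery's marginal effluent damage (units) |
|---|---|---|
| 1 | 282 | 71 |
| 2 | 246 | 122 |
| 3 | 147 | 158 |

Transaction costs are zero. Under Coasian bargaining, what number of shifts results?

2

Bargaining reaches the level where marginal profit last exceeds marginal effluent damage.
That holds through level 2 (246 ≥ 122) but not at 3 (147 < 158).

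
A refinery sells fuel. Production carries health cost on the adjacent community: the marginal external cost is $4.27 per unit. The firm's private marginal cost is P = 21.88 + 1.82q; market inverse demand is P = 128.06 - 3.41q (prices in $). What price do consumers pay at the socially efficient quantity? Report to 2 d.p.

P = $61.61

Social marginal cost = private MC + MEC = 26.15 + 1.82q.
Set SMC = demand: 26.15 + 1.82q = 128.06 - 3.41q → q* = 19.4857.
Consumer price on the demand curve at q*: 128.06 − 3.41×19.4857 = 61.6138.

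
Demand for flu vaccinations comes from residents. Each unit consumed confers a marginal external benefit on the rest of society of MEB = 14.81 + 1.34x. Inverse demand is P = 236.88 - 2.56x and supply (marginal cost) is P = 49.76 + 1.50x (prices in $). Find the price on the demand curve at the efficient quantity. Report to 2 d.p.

Social marginal benefit = demand + MEB = 251.69 - 1.22x.
Set SMB = MC: 251.69 - 1.22x = 49.76 + 1.50x → x* = 74.2390.
Consumer price on the demand curve at x*: 236.88 − 2.56×74.2390 = 46.8282.

P = $46.83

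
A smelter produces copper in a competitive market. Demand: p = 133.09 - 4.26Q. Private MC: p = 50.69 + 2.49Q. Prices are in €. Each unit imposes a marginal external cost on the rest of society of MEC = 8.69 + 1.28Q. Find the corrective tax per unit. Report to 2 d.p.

tax = €20.44 per unit

Social marginal cost = private MC + MEC = 59.38 + 3.77Q.
Set SMC = demand: 59.38 + 3.77Q = 133.09 - 4.26Q → Q* = 9.1793.
The Pigouvian tax equals MEC at Q*: 8.69 + 1.28×9.1793 = 20.4395.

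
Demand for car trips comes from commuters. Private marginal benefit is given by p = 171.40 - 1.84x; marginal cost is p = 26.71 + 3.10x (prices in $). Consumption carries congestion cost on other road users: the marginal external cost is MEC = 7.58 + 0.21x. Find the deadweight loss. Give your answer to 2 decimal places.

Market equilibrium (private): 26.71 + 3.10x = 171.40 - 1.84x → x_m = 29.2895.
Social marginal benefit = demand − MEC = 163.82 - 2.05x.
Set SMB = MC: 163.82 - 2.05x = 26.71 + 3.10x → x* = 26.6233.
The loss is the area between SMB and MC from x* to x_m; with linear curves that's a triangle of height MEC(x_m).
DWL = ½ × 2.6662 × 13.7308 = 18.3045.

DWL = $18.30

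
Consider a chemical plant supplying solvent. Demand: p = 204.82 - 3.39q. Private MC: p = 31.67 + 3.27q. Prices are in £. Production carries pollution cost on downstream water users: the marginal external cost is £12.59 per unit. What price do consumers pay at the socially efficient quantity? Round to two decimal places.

P = £123.09

Social marginal cost = private MC + MEC = 44.26 + 3.27q.
Set SMC = demand: 44.26 + 3.27q = 204.82 - 3.39q → q* = 24.1081.
Consumer price on the demand curve at q*: 204.82 − 3.39×24.1081 = 123.0935.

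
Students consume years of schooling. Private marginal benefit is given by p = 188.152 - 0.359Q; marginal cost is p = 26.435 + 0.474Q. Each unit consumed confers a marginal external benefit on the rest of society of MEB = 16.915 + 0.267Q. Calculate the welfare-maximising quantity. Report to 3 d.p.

Social marginal benefit = demand + MEB = 205.067 - 0.092Q.
Set SMB = MC: 205.067 - 0.092Q = 26.435 + 0.474Q → Q* = 315.6042.

Q* = 315.604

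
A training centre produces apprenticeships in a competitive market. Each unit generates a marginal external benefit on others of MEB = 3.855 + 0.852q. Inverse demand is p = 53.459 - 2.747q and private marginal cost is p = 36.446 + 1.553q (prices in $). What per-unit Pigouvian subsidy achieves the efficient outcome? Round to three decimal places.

Social marginal cost = private MC − MEB = 32.591 + 0.701q.
Set SMC = demand: 32.591 + 0.701q = 53.459 - 2.747q → q* = 6.0522.
The Pigouvian subsidy equals MEB at q*: 3.855 + 0.852×6.0522 = 9.0115.

subsidy = $9.011 per unit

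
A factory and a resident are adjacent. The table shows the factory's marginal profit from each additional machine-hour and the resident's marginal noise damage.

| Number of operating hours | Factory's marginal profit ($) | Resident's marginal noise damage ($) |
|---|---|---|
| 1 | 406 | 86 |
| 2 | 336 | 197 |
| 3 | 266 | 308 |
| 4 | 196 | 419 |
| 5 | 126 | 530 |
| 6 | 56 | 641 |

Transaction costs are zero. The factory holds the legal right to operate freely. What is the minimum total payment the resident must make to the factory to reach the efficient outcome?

$644

Left alone the factory would choose level 6 (marginal profit stays positive).
Efficient level: k* = 2 (marginal profit ≥ marginal noise damage through 2).
The resident must at least cover the factory's forgone profit from cutting 6→2: 266 + 196 + 126 + 56 = 644.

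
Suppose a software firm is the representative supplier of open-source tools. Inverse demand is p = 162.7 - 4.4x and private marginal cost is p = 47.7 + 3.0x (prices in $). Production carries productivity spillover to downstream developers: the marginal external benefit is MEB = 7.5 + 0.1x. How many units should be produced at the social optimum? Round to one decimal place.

Social marginal cost = private MC − MEB = 40.2 + 2.9x.
Set SMC = demand: 40.2 + 2.9x = 162.7 - 4.4x → x* = 16.7808.

x* = 16.8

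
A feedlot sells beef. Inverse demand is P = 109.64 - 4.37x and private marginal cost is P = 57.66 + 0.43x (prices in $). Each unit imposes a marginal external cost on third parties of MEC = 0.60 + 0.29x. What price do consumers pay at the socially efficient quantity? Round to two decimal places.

P = $65.53

Social marginal cost = private MC + MEC = 58.26 + 0.72x.
Set SMC = demand: 58.26 + 0.72x = 109.64 - 4.37x → x* = 10.0943.
Consumer price on the demand curve at x*: 109.64 − 4.37×10.0943 = 65.5279.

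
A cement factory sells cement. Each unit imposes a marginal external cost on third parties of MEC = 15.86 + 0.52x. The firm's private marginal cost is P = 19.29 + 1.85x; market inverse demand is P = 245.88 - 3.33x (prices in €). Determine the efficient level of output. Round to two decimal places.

x* = 36.97

Social marginal cost = private MC + MEC = 35.15 + 2.37x.
Set SMC = demand: 35.15 + 2.37x = 245.88 - 3.33x → x* = 36.9702.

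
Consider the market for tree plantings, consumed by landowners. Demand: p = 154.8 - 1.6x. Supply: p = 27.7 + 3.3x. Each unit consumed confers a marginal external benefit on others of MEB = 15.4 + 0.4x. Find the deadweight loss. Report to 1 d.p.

DWL = 73.8

Market equilibrium (private): 27.7 + 3.3x = 154.8 - 1.6x → x_m = 25.9388.
Social marginal benefit = demand + MEB = 170.2 - 1.2x.
Set SMB = MC: 170.2 - 1.2x = 27.7 + 3.3x → x* = 31.6667.
The loss is the area between SMB and MC from x* to x_m; with linear curves that's a triangle of height MEB(x_m).
DWL = ½ × 5.7279 × 25.7755 = 73.8197.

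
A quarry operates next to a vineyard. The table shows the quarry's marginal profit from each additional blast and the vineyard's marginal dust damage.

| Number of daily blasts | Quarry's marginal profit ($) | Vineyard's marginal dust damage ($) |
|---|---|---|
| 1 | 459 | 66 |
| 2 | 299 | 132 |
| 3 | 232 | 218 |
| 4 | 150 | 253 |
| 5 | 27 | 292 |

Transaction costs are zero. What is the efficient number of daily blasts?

Bargaining reaches the level where marginal profit last exceeds marginal dust damage.
That holds through level 3 (232 ≥ 218) but not at 4 (150 < 253).

3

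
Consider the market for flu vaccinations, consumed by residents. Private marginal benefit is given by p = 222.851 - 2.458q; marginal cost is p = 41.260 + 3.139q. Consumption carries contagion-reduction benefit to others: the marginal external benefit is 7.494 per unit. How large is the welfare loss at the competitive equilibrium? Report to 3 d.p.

DWL = 5.017

Market equilibrium (private): 41.260 + 3.139q = 222.851 - 2.458q → q_m = 32.4443.
Social marginal benefit = demand + MEB = 230.345 - 2.458q.
Set SMB = MC: 230.345 - 2.458q = 41.260 + 3.139q → q* = 33.7833.
The loss is the area between SMB and MC from q* to q_m; with linear curves that's a triangle of height MEB(q_m).
DWL = ½ × 1.3390 × 7.4940 = 5.0172.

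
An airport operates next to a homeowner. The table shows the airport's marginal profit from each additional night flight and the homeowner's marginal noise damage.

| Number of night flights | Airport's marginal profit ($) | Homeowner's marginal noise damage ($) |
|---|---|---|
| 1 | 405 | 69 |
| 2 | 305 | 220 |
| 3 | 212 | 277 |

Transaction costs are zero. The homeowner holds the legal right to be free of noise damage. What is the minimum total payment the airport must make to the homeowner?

Efficient level: marginal profit ≥ marginal noise damage through level 2, so k* = 2.
With the homeowner holding the right, the airport must at least compensate total damage at k*: 69 + 220 = 289.

$289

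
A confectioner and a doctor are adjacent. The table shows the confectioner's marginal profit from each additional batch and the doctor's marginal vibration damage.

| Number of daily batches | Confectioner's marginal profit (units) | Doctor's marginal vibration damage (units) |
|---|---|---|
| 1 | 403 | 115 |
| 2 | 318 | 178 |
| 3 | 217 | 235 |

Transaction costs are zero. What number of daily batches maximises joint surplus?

Bargaining reaches the level where marginal profit last exceeds marginal vibration damage.
That holds through level 2 (318 ≥ 178) but not at 3 (217 < 235).

2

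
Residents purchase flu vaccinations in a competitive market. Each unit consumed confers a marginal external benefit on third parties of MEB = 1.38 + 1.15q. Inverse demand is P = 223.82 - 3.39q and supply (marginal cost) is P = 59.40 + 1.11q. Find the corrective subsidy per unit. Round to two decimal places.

Social marginal benefit = demand + MEB = 225.20 - 2.24q.
Set SMB = MC: 225.20 - 2.24q = 59.40 + 1.11q → q* = 49.4925.
The Pigouvian subsidy equals MEB at q*: 1.38 + 1.15×49.4925 = 58.2964.

subsidy = 58.30 per unit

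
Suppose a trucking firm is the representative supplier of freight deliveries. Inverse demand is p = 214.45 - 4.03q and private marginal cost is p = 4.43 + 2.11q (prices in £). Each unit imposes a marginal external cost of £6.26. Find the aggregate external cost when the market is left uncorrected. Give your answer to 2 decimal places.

Market equilibrium (private): 4.43 + 2.11q = 214.45 - 4.03q → q_m = 34.2052.
Total external cost = MEC × q_m = 6.26 × 34.2052 = 214.1246.

£214.12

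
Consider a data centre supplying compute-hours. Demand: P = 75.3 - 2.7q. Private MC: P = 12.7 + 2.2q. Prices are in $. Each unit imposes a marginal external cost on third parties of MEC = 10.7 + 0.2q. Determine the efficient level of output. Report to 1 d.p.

Social marginal cost = private MC + MEC = 23.4 + 2.4q.
Set SMC = demand: 23.4 + 2.4q = 75.3 - 2.7q → q* = 10.1765.

q* = 10.2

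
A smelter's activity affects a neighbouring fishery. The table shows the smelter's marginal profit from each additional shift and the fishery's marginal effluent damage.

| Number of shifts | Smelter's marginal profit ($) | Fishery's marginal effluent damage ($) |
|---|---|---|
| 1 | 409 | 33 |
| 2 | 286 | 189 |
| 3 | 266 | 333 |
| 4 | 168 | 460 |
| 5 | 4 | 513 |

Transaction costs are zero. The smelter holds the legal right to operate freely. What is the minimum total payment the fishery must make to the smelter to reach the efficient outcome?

$438

Left alone the smelter would choose level 5 (marginal profit stays positive).
Efficient level: k* = 2 (marginal profit ≥ marginal effluent damage through 2).
The fishery must at least cover the smelter's forgone profit from cutting 5→2: 266 + 168 + 4 = 438.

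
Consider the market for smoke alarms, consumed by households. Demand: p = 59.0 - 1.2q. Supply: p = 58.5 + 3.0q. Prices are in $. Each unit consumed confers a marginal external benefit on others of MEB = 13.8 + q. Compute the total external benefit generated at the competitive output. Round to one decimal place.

Market equilibrium (private): 58.5 + 3.0q = 59.0 - 1.2q → q_m = 0.1190.
Total external benefit = ∫₀^{q_m} (13.8 + 1.0q) dq = 13.8×0.1190 + ½×1.0×0.1190² = 1.6493.

$1.6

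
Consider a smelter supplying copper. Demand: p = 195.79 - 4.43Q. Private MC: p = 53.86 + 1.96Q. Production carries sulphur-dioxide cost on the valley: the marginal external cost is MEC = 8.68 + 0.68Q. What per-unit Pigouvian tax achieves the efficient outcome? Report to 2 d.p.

Social marginal cost = private MC + MEC = 62.54 + 2.64Q.
Set SMC = demand: 62.54 + 2.64Q = 195.79 - 4.43Q → Q* = 18.8472.
The Pigouvian tax equals MEC at Q*: 8.68 + 0.68×18.8472 = 21.4961.

tax = 21.50 per unit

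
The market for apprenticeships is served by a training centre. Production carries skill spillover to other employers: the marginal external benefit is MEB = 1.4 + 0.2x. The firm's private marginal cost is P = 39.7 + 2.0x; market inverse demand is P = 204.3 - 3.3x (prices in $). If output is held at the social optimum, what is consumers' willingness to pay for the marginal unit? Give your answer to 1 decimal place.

P = $96.9

Social marginal cost = private MC − MEB = 38.3 + 1.8x.
Set SMC = demand: 38.3 + 1.8x = 204.3 - 3.3x → x* = 32.5490.
Consumer price on the demand curve at x*: 204.3 − 3.3×32.5490 = 96.8883.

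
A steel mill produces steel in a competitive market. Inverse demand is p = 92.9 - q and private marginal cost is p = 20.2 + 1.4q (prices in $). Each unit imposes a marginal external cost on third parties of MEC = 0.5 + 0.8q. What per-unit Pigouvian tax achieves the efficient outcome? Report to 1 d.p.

Social marginal cost = private MC + MEC = 20.7 + 2.2q.
Set SMC = demand: 20.7 + 2.2q = 92.9 - q → q* = 22.5625.
The Pigouvian tax equals MEC at q*: 0.5 + 0.8×22.5625 = 18.5500.

tax = $18.6 per unit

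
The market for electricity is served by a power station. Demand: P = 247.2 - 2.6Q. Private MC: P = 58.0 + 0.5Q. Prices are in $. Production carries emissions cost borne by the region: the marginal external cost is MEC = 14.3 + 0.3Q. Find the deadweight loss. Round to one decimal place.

Market equilibrium (private): 58.0 + 0.5Q = 247.2 - 2.6Q → Q_m = 61.0323.
Social marginal cost = private MC + MEC = 72.3 + 0.8Q.
Set SMC = demand: 72.3 + 0.8Q = 247.2 - 2.6Q → Q* = 51.4412.
Between Q* and Q_m the wedge SMC − demand runs linearly from 0 to MEC(Q_m), so the loss is a triangle.
DWL = ½ × 9.5911 × 32.6097 = 156.3814.

DWL = $156.4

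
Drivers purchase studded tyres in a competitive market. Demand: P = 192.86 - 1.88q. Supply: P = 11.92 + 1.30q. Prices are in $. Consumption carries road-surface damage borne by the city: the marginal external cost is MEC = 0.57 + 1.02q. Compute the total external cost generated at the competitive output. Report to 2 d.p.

$1683.58

Market equilibrium (private): 11.92 + 1.30q = 192.86 - 1.88q → q_m = 56.8994.
Total external cost = ∫₀^{q_m} (0.57 + 1.02q) dq = 0.57×56.8994 + ½×1.02×56.8994² = 1683.5789.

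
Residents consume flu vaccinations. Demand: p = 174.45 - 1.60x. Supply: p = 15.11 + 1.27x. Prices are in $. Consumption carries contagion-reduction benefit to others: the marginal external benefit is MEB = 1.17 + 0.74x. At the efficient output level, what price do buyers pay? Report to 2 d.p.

Social marginal benefit = demand + MEB = 175.62 - 0.86x.
Set SMB = MC: 175.62 - 0.86x = 15.11 + 1.27x → x* = 75.3568.
Consumer price on the demand curve at x*: 174.45 − 1.60×75.3568 = 53.8791.

P = $53.88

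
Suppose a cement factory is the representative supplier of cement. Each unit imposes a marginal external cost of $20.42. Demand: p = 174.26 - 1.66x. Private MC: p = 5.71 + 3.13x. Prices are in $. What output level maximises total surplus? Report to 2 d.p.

Social marginal cost = private MC + MEC = 26.13 + 3.13x.
Set SMC = demand: 26.13 + 3.13x = 174.26 - 1.66x → x* = 30.9248.

x* = 30.92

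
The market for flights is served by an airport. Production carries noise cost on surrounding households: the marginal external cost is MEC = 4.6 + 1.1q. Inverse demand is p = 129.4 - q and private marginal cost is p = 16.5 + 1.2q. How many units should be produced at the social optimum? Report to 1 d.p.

q* = 32.8

Social marginal cost = private MC + MEC = 21.1 + 2.3q.
Set SMC = demand: 21.1 + 2.3q = 129.4 - q → q* = 32.8182.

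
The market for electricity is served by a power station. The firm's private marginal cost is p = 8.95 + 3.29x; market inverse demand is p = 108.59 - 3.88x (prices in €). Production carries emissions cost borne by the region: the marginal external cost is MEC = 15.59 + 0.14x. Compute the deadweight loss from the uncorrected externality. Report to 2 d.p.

DWL = €21.03

Market equilibrium (private): 8.95 + 3.29x = 108.59 - 3.88x → x_m = 13.8968.
Social marginal cost = private MC + MEC = 24.54 + 3.43x.
Set SMC = demand: 24.54 + 3.43x = 108.59 - 3.88x → x* = 11.4979.
The loss is the area between SMC and demand from x* to x_m; with linear curves that's a triangle of height MEC(x_m).
DWL = ½ × 2.3989 × 17.5356 = 21.0331.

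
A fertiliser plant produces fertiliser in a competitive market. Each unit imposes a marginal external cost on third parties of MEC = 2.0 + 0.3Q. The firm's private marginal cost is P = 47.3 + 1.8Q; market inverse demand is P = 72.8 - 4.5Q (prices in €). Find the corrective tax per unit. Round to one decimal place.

Social marginal cost = private MC + MEC = 49.3 + 2.1Q.
Set SMC = demand: 49.3 + 2.1Q = 72.8 - 4.5Q → Q* = 3.5606.
The Pigouvian tax equals MEC at Q*: 2.0 + 0.3×3.5606 = 3.0682.

tax = €3.1 per unit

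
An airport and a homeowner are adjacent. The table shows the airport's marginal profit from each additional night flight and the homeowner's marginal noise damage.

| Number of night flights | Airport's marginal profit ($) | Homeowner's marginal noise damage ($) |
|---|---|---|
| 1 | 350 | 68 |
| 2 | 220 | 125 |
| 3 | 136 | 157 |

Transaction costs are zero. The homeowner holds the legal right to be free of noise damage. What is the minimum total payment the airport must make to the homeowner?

$193

Efficient level: marginal profit ≥ marginal noise damage through level 2, so k* = 2.
With the homeowner holding the right, the airport must at least compensate total damage at k*: 68 + 125 = 193.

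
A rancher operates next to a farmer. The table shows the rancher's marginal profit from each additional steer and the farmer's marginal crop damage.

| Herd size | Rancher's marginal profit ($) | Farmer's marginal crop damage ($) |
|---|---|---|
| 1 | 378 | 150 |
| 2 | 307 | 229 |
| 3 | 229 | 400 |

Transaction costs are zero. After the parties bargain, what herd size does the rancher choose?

2

Bargaining reaches the level where marginal profit last exceeds marginal crop damage.
That holds through level 2 (307 ≥ 229) but not at 3 (229 < 400).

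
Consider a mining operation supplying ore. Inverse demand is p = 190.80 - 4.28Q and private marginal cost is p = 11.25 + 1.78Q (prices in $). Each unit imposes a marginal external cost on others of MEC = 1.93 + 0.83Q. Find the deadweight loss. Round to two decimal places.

Market equilibrium (private): 11.25 + 1.78Q = 190.80 - 4.28Q → Q_m = 29.6287.
Social marginal cost = private MC + MEC = 13.18 + 2.61Q.
Set SMC = demand: 13.18 + 2.61Q = 190.80 - 4.28Q → Q* = 25.7794.
The loss is the area between SMC and demand from Q* to Q_m; with linear curves that's a triangle of height MEC(Q_m).
DWL = ½ × 3.8493 × 26.5218 = 51.0452.

DWL = $51.05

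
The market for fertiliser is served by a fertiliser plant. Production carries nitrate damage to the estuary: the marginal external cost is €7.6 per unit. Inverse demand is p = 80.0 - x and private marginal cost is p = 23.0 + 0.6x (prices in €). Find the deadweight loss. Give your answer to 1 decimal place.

DWL = €18.1

Market equilibrium (private): 23.0 + 0.6x = 80.0 - x → x_m = 35.6250.
Social marginal cost = private MC + MEC = 30.6 + 0.6x.
Set SMC = demand: 30.6 + 0.6x = 80.0 - x → x* = 30.8750.
The loss is the area between SMC and demand from x* to x_m; with linear curves that's a triangle of height MEC(x_m).
DWL = ½ × 4.7500 × 7.6000 = 18.0500.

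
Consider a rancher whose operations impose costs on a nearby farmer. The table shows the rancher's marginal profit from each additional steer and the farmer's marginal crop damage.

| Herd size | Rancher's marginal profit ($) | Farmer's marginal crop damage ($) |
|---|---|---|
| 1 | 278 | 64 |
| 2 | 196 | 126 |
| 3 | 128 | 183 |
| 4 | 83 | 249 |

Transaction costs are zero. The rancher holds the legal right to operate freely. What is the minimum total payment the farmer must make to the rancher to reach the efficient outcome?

$211

Left alone the rancher would choose level 4 (marginal profit stays positive).
Efficient level: k* = 2 (marginal profit ≥ marginal crop damage through 2).
The farmer must at least cover the rancher's forgone profit from cutting 4→2: 128 + 83 = 211.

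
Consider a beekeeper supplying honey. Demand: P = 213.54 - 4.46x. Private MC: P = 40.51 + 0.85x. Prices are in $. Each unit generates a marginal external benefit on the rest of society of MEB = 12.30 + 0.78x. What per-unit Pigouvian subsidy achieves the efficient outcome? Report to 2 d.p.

Social marginal cost = private MC − MEB = 28.21 + 0.07x.
Set SMC = demand: 28.21 + 0.07x = 213.54 - 4.46x → x* = 40.9117.
The Pigouvian subsidy equals MEB at x*: 12.30 + 0.78×40.9117 = 44.2111.

subsidy = $44.21 per unit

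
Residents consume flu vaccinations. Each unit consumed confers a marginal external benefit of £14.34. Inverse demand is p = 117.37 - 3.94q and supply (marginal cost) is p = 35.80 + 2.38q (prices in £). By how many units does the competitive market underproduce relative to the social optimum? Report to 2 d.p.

Market equilibrium (private): 35.80 + 2.38q = 117.37 - 3.94q → q_m = 12.9066.
Social marginal benefit = demand + MEB = 131.71 - 3.94q.
Set SMB = MC: 131.71 - 3.94q = 35.80 + 2.38q → q* = 15.1756.
Gap = |12.9066 − 15.1756| = 2.2690.

2.27 units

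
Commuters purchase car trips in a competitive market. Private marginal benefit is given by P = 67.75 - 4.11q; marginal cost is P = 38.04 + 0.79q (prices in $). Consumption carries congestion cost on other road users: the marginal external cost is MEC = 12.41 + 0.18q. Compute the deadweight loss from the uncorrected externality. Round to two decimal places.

DWL = $17.94

Market equilibrium (private): 38.04 + 0.79q = 67.75 - 4.11q → q_m = 6.0633.
Social marginal benefit = demand − MEC = 55.34 - 4.29q.
Set SMB = MC: 55.34 - 4.29q = 38.04 + 0.79q → q* = 3.4055.
The loss is the area between SMB and MC from q* to q_m; with linear curves that's a triangle of height MEC(q_m).
DWL = ½ × 2.6578 × 13.5014 = 17.9420.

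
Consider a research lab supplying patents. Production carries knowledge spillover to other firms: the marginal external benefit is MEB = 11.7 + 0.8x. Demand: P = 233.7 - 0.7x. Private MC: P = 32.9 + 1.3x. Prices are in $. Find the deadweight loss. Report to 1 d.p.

DWL = $3528.2

Market equilibrium (private): 32.9 + 1.3x = 233.7 - 0.7x → x_m = 100.4000.
Social marginal cost = private MC − MEB = 21.2 + 0.5x.
Set SMC = demand: 21.2 + 0.5x = 233.7 - 0.7x → x* = 177.0833.
Height of the DWL triangle at x_m is demand(x_m) − SMC(x_m) = MEB(x_m) = 92.0200.
DWL = ½ × 76.6833 × 92.0200 = 3528.1986.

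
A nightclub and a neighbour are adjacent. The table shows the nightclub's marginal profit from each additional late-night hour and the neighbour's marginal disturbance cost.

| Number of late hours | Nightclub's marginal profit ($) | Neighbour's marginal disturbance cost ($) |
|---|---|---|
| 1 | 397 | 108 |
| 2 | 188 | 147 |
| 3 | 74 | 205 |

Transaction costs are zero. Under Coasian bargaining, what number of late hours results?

Bargaining reaches the level where marginal profit last exceeds marginal disturbance cost.
That holds through level 2 (188 ≥ 147) but not at 3 (74 < 205).

2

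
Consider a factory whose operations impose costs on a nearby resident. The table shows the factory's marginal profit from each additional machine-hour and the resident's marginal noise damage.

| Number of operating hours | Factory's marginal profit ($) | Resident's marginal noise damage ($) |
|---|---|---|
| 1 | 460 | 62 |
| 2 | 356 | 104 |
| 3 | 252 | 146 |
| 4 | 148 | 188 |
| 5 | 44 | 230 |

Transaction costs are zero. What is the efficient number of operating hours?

3

Bargaining reaches the level where marginal profit last exceeds marginal noise damage.
That holds through level 3 (252 ≥ 146) but not at 4 (148 < 188).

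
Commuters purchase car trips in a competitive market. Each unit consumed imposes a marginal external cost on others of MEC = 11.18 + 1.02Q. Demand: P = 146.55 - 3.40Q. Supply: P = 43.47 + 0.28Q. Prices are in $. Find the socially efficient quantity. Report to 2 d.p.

Social marginal benefit = demand − MEC = 135.37 - 4.42Q.
Set SMB = MC: 135.37 - 4.42Q = 43.47 + 0.28Q → Q* = 19.5532.

Q* = 19.55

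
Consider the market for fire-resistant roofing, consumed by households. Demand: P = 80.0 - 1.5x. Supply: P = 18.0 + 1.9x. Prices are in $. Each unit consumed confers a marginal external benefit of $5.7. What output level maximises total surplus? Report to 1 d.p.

Social marginal benefit = demand + MEB = 85.7 - 1.5x.
Set SMB = MC: 85.7 - 1.5x = 18.0 + 1.9x → x* = 19.9118.

x* = 19.9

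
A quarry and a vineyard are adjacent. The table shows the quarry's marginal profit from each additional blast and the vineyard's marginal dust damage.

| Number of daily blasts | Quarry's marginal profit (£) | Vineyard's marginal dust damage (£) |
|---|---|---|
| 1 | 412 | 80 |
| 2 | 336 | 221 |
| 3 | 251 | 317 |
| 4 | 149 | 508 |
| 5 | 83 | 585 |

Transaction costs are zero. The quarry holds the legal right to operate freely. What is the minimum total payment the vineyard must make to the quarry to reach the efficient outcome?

£483

Left alone the quarry would choose level 5 (marginal profit stays positive).
Efficient level: k* = 2 (marginal profit ≥ marginal dust damage through 2).
The vineyard must at least cover the quarry's forgone profit from cutting 5→2: 251 + 149 + 83 = 483.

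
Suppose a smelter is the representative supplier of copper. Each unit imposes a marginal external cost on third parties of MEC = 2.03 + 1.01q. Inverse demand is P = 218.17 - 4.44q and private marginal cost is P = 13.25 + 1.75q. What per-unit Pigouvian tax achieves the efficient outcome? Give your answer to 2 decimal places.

tax = 30.49 per unit

Social marginal cost = private MC + MEC = 15.28 + 2.76q.
Set SMC = demand: 15.28 + 2.76q = 218.17 - 4.44q → q* = 28.1792.
The Pigouvian tax equals MEC at q*: 2.03 + 1.01×28.1792 = 30.4910.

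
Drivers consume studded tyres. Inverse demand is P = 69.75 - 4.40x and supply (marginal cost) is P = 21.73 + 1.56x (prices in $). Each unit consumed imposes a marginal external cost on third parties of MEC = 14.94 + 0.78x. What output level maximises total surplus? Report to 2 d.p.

x* = 4.91

Social marginal benefit = demand − MEC = 54.81 - 5.18x.
Set SMB = MC: 54.81 - 5.18x = 21.73 + 1.56x → x* = 4.9080.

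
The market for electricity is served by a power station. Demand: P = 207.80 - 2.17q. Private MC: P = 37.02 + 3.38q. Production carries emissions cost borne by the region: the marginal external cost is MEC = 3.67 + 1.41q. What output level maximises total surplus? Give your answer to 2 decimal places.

q* = 24.01

Social marginal cost = private MC + MEC = 40.69 + 4.79q.
Set SMC = demand: 40.69 + 4.79q = 207.80 - 2.17q → q* = 24.0101.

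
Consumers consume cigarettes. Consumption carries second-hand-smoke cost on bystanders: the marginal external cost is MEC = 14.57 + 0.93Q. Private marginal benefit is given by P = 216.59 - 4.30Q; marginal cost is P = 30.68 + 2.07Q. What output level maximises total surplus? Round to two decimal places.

Q* = 23.47

Social marginal benefit = demand − MEC = 202.02 - 5.23Q.
Set SMB = MC: 202.02 - 5.23Q = 30.68 + 2.07Q → Q* = 23.4712.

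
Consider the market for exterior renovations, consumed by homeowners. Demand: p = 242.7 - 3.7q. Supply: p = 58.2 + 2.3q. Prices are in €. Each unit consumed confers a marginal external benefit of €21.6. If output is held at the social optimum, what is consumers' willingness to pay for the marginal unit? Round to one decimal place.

P = €115.6

Social marginal benefit = demand + MEB = 264.3 - 3.7q.
Set SMB = MC: 264.3 - 3.7q = 58.2 + 2.3q → q* = 34.3500.
Consumer price on the demand curve at q*: 242.7 − 3.7×34.3500 = 115.6050.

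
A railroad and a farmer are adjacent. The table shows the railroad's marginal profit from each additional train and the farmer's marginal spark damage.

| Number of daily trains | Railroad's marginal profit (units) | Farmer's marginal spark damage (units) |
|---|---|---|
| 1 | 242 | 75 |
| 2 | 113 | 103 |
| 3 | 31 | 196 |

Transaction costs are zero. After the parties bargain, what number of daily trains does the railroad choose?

Bargaining reaches the level where marginal profit last exceeds marginal spark damage.
That holds through level 2 (113 ≥ 103) but not at 3 (31 < 196).

2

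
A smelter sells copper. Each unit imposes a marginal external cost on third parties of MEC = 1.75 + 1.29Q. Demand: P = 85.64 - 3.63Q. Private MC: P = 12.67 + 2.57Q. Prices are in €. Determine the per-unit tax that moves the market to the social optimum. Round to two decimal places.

tax = €14.02 per unit

Social marginal cost = private MC + MEC = 14.42 + 3.86Q.
Set SMC = demand: 14.42 + 3.86Q = 85.64 - 3.63Q → Q* = 9.5087.
The Pigouvian tax equals MEC at Q*: 1.75 + 1.29×9.5087 = 14.0162.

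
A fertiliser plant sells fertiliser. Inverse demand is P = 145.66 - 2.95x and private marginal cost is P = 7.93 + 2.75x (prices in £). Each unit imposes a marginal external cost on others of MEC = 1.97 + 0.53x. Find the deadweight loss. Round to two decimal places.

DWL = £17.52

Market equilibrium (private): 7.93 + 2.75x = 145.66 - 2.95x → x_m = 24.1632.
Social marginal cost = private MC + MEC = 9.90 + 3.28x.
Set SMC = demand: 9.90 + 3.28x = 145.66 - 2.95x → x* = 21.7913.
The welfare-loss triangle has base |x_m − x*| and height MEC(x_m) (the vertical gap between SMC and demand is zero at x* and MEC at x_m).
DWL = ½ × 2.3719 × 14.7765 = 17.5242.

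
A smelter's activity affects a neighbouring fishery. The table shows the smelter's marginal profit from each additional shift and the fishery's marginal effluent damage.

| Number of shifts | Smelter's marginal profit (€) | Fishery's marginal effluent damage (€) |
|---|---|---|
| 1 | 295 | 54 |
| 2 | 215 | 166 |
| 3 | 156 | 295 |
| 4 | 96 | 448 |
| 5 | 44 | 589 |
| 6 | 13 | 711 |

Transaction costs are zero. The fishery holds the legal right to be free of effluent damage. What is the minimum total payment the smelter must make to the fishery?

€220

Efficient level: marginal profit ≥ marginal effluent damage through level 2, so k* = 2.
With the fishery holding the right, the smelter must at least compensate total damage at k*: 54 + 166 = 220.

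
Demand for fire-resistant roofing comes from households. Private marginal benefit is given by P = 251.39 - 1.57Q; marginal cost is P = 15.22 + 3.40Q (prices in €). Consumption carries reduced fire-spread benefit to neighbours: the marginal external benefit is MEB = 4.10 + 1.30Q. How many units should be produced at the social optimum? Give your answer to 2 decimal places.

Q* = 65.47

Social marginal benefit = demand + MEB = 255.49 - 0.27Q.
Set SMB = MC: 255.49 - 0.27Q = 15.22 + 3.40Q → Q* = 65.4687.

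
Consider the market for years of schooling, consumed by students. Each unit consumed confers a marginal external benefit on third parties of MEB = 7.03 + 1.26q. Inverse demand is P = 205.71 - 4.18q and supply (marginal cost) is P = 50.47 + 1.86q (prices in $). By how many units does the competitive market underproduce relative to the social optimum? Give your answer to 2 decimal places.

Market equilibrium (private): 50.47 + 1.86q = 205.71 - 4.18q → q_m = 25.7020.
Social marginal benefit = demand + MEB = 212.74 - 2.92q.
Set SMB = MC: 212.74 - 2.92q = 50.47 + 1.86q → q* = 33.9477.
Gap = |25.7020 − 33.9477| = 8.2457.

8.25 units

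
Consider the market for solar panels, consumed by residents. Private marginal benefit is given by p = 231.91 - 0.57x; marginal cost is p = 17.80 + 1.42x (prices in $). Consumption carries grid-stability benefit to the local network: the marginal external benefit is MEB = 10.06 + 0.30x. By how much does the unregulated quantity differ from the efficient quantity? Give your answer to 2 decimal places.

25.05 units

Market equilibrium (private): 17.80 + 1.42x = 231.91 - 0.57x → x_m = 107.5930.
Social marginal benefit = demand + MEB = 241.97 - 0.27x.
Set SMB = MC: 241.97 - 0.27x = 17.80 + 1.42x → x* = 132.6450.
Gap = |107.5930 − 132.6450| = 25.0520.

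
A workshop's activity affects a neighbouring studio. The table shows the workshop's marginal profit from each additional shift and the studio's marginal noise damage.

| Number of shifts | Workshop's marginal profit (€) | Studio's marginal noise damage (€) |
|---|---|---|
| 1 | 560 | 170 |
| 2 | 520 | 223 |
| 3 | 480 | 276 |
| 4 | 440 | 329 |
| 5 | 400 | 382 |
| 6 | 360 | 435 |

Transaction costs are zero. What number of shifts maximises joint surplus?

Bargaining reaches the level where marginal profit last exceeds marginal noise damage.
That holds through level 5 (400 ≥ 382) but not at 6 (360 < 435).

5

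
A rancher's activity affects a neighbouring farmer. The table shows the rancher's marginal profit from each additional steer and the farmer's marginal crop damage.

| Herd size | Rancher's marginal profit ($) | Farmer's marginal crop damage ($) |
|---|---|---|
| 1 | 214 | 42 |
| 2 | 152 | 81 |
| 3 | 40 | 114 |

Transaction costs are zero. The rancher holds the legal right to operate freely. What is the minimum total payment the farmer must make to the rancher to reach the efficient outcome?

$40

Left alone the rancher would choose level 3 (marginal profit stays positive).
Efficient level: k* = 2 (marginal profit ≥ marginal crop damage through 2).
The farmer must at least cover the rancher's forgone profit from cutting 3→2: 40 = 40.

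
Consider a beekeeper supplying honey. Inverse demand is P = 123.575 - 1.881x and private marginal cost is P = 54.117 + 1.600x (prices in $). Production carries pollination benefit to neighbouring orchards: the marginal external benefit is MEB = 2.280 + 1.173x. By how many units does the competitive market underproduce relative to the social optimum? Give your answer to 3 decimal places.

11.129 units

Market equilibrium (private): 54.117 + 1.600x = 123.575 - 1.881x → x_m = 19.9535.
Social marginal cost = private MC − MEB = 51.837 + 0.427x.
Set SMC = demand: 51.837 + 0.427x = 123.575 - 1.881x → x* = 31.0823.
Gap = |19.9535 − 31.0823| = 11.1288.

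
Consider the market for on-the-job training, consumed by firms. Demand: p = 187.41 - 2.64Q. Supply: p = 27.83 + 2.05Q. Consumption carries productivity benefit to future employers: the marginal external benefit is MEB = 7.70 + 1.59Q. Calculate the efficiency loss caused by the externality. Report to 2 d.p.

Market equilibrium (private): 27.83 + 2.05Q = 187.41 - 2.64Q → Q_m = 34.0256.
Social marginal benefit = demand + MEB = 195.11 - 1.05Q.
Set SMB = MC: 195.11 - 1.05Q = 27.83 + 2.05Q → Q* = 53.9613.
Between Q* and Q_m the wedge SMB − MC runs linearly from 0 to MEB(Q_m), so the loss is a triangle.
DWL = ½ × 19.9357 × 61.8007 = 616.0201.

DWL = 616.02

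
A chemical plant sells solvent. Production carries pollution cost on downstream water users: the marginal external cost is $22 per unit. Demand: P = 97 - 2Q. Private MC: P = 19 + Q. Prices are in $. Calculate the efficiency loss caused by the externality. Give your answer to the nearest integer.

DWL = $81

Market equilibrium (private): 19 + Q = 97 - 2Q → Q_m = 26.0000.
Social marginal cost = private MC + MEC = 41 + Q.
Set SMC = demand: 41 + Q = 97 - 2Q → Q* = 18.6667.
Height of the DWL triangle at Q_m is SMC(Q_m) − demand(Q_m) = MEC(Q_m) = 22.0000.
DWL = ½ × 7.3333 × 22.0000 = 80.6663.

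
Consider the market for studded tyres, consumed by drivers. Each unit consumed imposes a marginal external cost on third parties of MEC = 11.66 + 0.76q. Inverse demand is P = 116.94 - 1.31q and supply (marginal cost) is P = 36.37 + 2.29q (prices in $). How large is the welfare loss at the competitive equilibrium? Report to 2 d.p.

DWL = $94.26

Market equilibrium (private): 36.37 + 2.29q = 116.94 - 1.31q → q_m = 22.3806.
Social marginal benefit = demand − MEC = 105.28 - 2.07q.
Set SMB = MC: 105.28 - 2.07q = 36.37 + 2.29q → q* = 15.8050.
Between q* and q_m the wedge MC − SMB runs linearly from 0 to MEC(q_m), so the loss is a triangle.
DWL = ½ × 6.5756 × 28.6692 = 94.2586.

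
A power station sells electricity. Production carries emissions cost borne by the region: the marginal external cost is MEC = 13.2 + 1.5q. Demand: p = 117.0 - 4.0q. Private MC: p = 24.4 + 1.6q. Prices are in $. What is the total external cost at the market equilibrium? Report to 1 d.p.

Market equilibrium (private): 24.4 + 1.6q = 117.0 - 4.0q → q_m = 16.5357.
Total external cost = ∫₀^{q_m} (13.2 + 1.5q) dq = 13.2×16.5357 + ½×1.5×16.5357² = 423.3433.

$423.3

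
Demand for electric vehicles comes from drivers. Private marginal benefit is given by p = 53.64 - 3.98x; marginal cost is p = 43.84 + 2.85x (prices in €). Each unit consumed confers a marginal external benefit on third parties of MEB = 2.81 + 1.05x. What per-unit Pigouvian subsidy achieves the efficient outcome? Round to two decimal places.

Social marginal benefit = demand + MEB = 56.45 - 2.93x.
Set SMB = MC: 56.45 - 2.93x = 43.84 + 2.85x → x* = 2.1817.
The Pigouvian subsidy equals MEB at x*: 2.81 + 1.05×2.1817 = 5.1008.

subsidy = €5.10 per unit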